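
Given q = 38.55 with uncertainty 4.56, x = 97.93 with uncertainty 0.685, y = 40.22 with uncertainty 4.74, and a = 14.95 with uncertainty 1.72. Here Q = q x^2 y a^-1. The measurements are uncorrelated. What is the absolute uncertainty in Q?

2.02e+05

Products/powers → add relative errors in quadrature, weighted by exponent:
  (1·δq/q)² = (1×0.118)² = 0.0140;  (2·δx/x)² = (2×0.00699)² = 0.000196;  (1·δy/y)² = (1×0.118)² = 0.0139;  (-1·δa/a)² = (-1×0.115)² = 0.0132
δQ/Q = √(0.0413) = 0.203
Q = 994600, so δQ = 0.203 × 994600 = 2.02e+05.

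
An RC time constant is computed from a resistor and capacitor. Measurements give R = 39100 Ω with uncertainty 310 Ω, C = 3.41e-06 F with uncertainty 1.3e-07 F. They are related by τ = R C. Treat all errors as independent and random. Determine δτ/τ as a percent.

Products/powers → add relative errors in quadrature, weighted by exponent:
  (1·δR/R)² = (1×0.00793)² = 6.29e-05;  (1·δC/C)² = (1×0.0381)² = 0.00145
δτ/τ = √(0.00152) = 0.0389

3.89%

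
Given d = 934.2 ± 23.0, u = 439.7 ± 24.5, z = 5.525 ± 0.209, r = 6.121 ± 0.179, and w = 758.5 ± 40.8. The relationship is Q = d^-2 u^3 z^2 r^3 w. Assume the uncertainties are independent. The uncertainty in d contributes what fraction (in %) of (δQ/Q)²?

(δQ/Q)² = (-2·δd/d)² + (3·δu/u)² + (2·δz/z)² + (3·δr/r)² + (1·δw/w)²
  d term: (-2×0.0246)² = 0.00242
  u term: (3×0.0557)² = 0.0279
  z term: (2×0.0378)² = 0.00572
  r term: (3×0.0292)² = 0.00770
  w term: (1×0.0538)² = 0.00289
Total = 0.0467. Share from d = 0.00242/0.0467 = 0.0519.

5.19%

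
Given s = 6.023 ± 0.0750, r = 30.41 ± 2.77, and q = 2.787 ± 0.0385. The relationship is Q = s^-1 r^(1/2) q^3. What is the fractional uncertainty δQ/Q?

0.0628

Q is a product of powers, so relative uncertainties combine in quadrature:
  (-1·δs/s)² = (-1×0.0125)² = 0.000155;  (½·δr/r)² = (0.5×0.0911)² = 0.00207;  (3·δq/q)² = (3×0.0138)² = 0.00172
δQ/Q = √(0.00395) = 0.0628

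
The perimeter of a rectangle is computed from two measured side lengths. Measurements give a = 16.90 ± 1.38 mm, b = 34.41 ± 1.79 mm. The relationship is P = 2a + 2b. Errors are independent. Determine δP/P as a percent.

Each term contributes (cᵢ δxᵢ)² to (δP)²:
  (2·δa)² = 7.62;  (2·δb)² = 12.8
δP = √(20.4) = 4.52 mm
P = 102.6 mm, so δP/P = 4.52/102.6 = 0.0440.

4.40%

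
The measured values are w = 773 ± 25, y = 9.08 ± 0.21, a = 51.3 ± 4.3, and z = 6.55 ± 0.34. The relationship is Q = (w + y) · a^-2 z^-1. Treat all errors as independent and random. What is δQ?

Let u = w + y = 782. δu = √(δw² + δy²) = √(625 + 0.0441) = 25.0, so δu/u = 0.0320.
Q is then a monomial in u, a, z:
δQ/Q = √((δu/u)² + (-2·δa/a)² + (-1·δz/z)²) = √(0.00102 + 0.0281 + 0.00269) = 0.178
Q = 0.0454, so δQ = 0.178 × 0.0454 = 0.00809.

0.00809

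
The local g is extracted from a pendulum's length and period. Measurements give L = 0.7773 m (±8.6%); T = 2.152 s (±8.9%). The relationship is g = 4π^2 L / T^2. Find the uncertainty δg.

1.31 m/s^2

Products/powers → add relative errors in quadrature, weighted by exponent:
  (1·δL/L)² = (1×0.0860)² = 0.00740;  (-2·δT/T)² = (-2×0.0890)² = 0.0317
δg/g = √(0.0391) = 0.198
g = 6.626 m/s^2, so δg = 0.198 × 6.626 = 1.31 m/s^2.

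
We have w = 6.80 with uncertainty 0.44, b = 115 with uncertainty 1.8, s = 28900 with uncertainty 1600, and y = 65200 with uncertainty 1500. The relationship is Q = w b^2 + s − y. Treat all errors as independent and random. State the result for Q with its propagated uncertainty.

53600 ± 6830

Let p = w·b^2 = 89900. δp/p = √((1·δw/w)² + (2·δb/b)²) = √(0.00419 + 0.000980) = 0.0719, so δp = 6460.
Q = p + s − y: δQ = √(δp² + δs² + δy²) = √(4.18e+07 + 2.56e+06 + 2.25e+06) = 6830
Q = 53600.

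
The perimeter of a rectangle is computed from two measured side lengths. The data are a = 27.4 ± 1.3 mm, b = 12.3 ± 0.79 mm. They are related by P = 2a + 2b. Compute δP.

Each term contributes (cᵢ δxᵢ)² to (δP)²:
  (2·δa)² = 6.76;  (2·δb)² = 2.50
δP = √(9.26) = 3.04 mm

3.04 mm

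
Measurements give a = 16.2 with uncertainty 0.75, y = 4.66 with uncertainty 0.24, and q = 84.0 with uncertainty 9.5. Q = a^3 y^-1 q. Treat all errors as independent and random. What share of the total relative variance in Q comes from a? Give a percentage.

(δQ/Q)² = (3·δa/a)² + (-1·δy/y)² + (1·δq/q)²
  a term: (3×0.0463)² = 0.0193
  y term: (-1×0.0515)² = 0.00265
  q term: (1×0.113)² = 0.0128
Total = 0.0347. Share from a = 0.0193/0.0347 = 0.555.

55.5%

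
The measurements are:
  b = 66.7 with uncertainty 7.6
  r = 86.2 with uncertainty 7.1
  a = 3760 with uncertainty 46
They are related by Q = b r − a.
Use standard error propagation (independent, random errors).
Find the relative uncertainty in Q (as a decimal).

0.407

Let p = b·r = 5750. δp/p = √((1·δb/b)² + (1·δr/r)²) = √(0.0130 + 0.00678) = 0.141, so δp = 808.
Q = p − a: δQ = √(δp² + δa²) = √(6.53e+05 + 2120) = 810
Q = 1990, so δQ/Q = 810/1990 = 0.407.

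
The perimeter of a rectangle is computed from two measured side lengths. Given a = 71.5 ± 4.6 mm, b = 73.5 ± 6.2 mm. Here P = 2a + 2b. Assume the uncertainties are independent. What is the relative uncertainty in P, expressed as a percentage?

For a sum/difference, combine absolute errors in quadrature:
  (2·δa)² = 84.6;  (2·δb)² = 154
δP = √(238) = 15.4 mm
P = 290 mm, so δP/P = 15.4/290 = 0.0532.

5.32%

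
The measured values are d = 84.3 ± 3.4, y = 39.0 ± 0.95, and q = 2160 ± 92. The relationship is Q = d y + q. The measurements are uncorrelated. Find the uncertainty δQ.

180

Let p = d·y = 3290. δp/p = √((1·δd/d)² + (1·δy/y)²) = √(0.00163 + 0.000593) = 0.0471, so δp = 155.
Q = p + q: δQ = √(δp² + δq²) = √(24000 + 8460) = 180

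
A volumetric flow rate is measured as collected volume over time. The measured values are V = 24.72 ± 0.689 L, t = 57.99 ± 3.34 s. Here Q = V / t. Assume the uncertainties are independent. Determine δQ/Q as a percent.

6.40%

Each factor contributes (exponent × relative error)² to (δQ/Q)²:
  (1·δV/V)² = (1×0.0279)² = 0.000777;  (-1·δt/t)² = (-1×0.0576)² = 0.00332
δQ/Q = √(0.00409) = 0.0640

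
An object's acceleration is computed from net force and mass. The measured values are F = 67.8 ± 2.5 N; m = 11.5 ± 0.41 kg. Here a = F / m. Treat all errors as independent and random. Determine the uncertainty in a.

0.302 m/s^2

Relative error in a monomial: (δa/a)² = Σ (nᵢ · δxᵢ/xᵢ)².
  (1·δF/F)² = (1×0.0369)² = 0.00136;  (-1·δm/m)² = (-1×0.0357)² = 0.00127
δa/a = √(0.00263) = 0.0513
a = 5.90 m/s^2, so δa = 0.0513 × 5.90 = 0.302 m/s^2.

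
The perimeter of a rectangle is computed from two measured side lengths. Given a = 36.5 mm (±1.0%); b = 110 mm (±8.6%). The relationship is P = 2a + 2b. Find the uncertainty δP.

For a sum/difference, combine absolute errors in quadrature:
  (2·δa)² = 0.533;  (2·δb)² = 358
δP = √(358) = 18.9 mm

18.9 mm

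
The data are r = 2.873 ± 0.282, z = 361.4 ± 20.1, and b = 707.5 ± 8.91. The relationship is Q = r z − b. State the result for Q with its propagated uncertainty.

330.8 ± 117

Let p = r·z = 1038. δp/p = √((1·δr/r)² + (1·δz/z)²) = √(0.00963 + 0.00309) = 0.113, so δp = 117.
Q = p − b: δQ = √(δp² + δb²) = √(13700 + 79.4) = 117
Q = 330.8.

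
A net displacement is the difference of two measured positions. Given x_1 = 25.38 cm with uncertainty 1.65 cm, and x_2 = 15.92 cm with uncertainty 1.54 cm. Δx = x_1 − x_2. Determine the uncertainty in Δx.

Each term contributes (cᵢ δxᵢ)² to (δΔx)²:
  (δx_1)² = 2.72;  (δx_2)² = 2.37
δΔx = √(5.09) = 2.26 cm

2.26 cm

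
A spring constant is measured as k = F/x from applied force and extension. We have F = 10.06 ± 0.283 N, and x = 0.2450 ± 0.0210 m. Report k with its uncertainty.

41.06 ± 3.70 N/m

Each factor contributes (exponent × relative error)² to (δk/k)²:
  (1·δF/F)² = (1×0.0281)² = 0.000791;  (-1·δx/x)² = (-1×0.0857)² = 0.00735
δk/k = √(0.00814) = 0.0902
k = 41.06 N/m, so δk = 0.0902 × 41.06 = 3.70 N/m.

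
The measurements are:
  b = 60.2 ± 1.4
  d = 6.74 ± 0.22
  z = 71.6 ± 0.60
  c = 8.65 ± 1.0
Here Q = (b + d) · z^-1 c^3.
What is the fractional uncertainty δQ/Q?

Let u = b + d = 66.9. δu = √(δb² + δd²) = √(1.96 + 0.0484) = 1.42, so δu/u = 0.0212.
Q is then a monomial in u, z, c:
δQ/Q = √((δu/u)² + (-1·δz/z)² + (3·δc/c)²) = √(0.000448 + 7.02e-05 + 0.120) = 0.348

0.348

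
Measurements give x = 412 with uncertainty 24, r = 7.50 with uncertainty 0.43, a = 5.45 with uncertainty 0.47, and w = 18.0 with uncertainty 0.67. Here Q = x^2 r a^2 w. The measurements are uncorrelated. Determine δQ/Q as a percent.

Products/powers → add relative errors in quadrature, weighted by exponent:
  (2·δx/x)² = (2×0.0583)² = 0.0136;  (1·δr/r)² = (1×0.0573)² = 0.00329;  (2·δa/a)² = (2×0.0862)² = 0.0297;  (1·δw/w)² = (1×0.0372)² = 0.00139
δQ/Q = √(0.0480) = 0.219

21.9%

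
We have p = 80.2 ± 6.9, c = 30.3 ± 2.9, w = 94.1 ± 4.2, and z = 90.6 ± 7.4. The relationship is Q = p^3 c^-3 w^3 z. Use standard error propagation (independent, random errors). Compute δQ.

For a monomial Q ∝ p^3, c^-3, w^3, z, fractional errors add in quadrature:
  (3·δp/p)² = (3×0.0860)² = 0.0666;  (-3·δc/c)² = (-3×0.0957)² = 0.0824;  (3·δw/w)² = (3×0.0446)² = 0.0179;  (1·δz/z)² = (1×0.0817)² = 0.00667
δQ/Q = √(0.174) = 0.417
Q = 1.4e+09, so δQ = 0.417 × 1.4e+09 = 5.83e+08.

5.83e+08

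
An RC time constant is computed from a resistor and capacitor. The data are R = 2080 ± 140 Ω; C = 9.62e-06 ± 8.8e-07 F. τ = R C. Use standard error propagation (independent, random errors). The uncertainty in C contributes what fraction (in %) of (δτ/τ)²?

(δτ/τ)² = (1·δR/R)² + (1·δC/C)²
  R term: (1×0.0673)² = 0.00453
  C term: (1×0.0915)² = 0.00837
Total = 0.0129. Share from C = 0.00837/0.0129 = 0.649.

64.9%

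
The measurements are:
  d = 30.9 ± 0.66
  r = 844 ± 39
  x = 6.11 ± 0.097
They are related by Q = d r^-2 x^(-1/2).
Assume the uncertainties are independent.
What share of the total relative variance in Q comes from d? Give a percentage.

5.04%

(δQ/Q)² = (1·δd/d)² + (-2·δr/r)² + (−½·δx/x)²
  d term: (1×0.0214)² = 0.000456
  r term: (-2×0.0462)² = 0.00854
  x term: (-0.5×0.0159)² = 6.3e-05
Total = 0.00906. Share from d = 0.000456/0.00906 = 0.0504.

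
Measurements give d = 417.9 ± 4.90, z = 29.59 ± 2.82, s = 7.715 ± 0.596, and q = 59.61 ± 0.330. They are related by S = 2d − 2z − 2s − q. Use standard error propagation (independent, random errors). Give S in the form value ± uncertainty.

701.6 ± 11.4

For a sum/difference, combine absolute errors in quadrature:
  (2·δd)² = 96.0;  (2·δz)² = 31.8;  (2·δs)² = 1.42;  (δq)² = 0.109
δS = √(129) = 11.4
S = 701.6.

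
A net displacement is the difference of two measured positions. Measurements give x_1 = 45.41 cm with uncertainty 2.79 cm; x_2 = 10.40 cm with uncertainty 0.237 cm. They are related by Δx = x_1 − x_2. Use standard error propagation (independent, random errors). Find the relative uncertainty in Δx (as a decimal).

Each term contributes (cᵢ δxᵢ)² to (δΔx)²:
  (δx_1)² = 7.78;  (δx_2)² = 0.0562
δΔx = √(7.84) = 2.80 cm
Δx = 35.01 cm, so δΔx/Δx = 2.80/35.01 = 0.0800.

0.0800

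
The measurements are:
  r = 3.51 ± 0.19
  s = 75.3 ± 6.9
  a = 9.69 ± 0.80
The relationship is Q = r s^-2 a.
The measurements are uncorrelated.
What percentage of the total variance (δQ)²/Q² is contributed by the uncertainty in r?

6.76%

(δQ/Q)² = (1·δr/r)² + (-2·δs/s)² + (1·δa/a)²
  r term: (1×0.0541)² = 0.00293
  s term: (-2×0.0916)² = 0.0336
  a term: (1×0.0826)² = 0.00682
Total = 0.0433. Share from r = 0.00293/0.0433 = 0.0676.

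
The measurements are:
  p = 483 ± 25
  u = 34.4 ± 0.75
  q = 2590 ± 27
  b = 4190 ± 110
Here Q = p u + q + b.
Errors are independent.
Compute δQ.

Let w = p·u = 16600. δw/w = √((1·δp/p)² + (1·δu/u)²) = √(0.00268 + 0.000475) = 0.0562, so δw = 933.
Q = w + q + b: δQ = √(δw² + δq² + δb²) = √(8.71e+05 + 729 + 12100) = 940

940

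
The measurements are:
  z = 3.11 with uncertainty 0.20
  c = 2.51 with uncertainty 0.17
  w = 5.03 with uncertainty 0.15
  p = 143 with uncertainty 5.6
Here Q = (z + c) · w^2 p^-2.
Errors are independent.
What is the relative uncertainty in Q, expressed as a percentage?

Let u = z + c = 5.62. δu = √(δz² + δc²) = √(0.0400 + 0.0289) = 0.262, so δu/u = 0.0467.
Q is then a monomial in u, w, p:
δQ/Q = √((δu/u)² + (2·δw/w)² + (-2·δp/p)²) = √(0.00218 + 0.00356 + 0.00613) = 0.109

10.9%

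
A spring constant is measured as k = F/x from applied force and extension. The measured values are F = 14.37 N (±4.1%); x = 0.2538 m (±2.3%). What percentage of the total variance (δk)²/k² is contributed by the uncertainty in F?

(δk/k)² = (1·δF/F)² + (-1·δx/x)²
  F term: (1×0.0410)² = 0.00168
  x term: (-1×0.0230)² = 0.000529
Total = 0.00221. Share from F = 0.00168/0.00221 = 0.761.

76.1%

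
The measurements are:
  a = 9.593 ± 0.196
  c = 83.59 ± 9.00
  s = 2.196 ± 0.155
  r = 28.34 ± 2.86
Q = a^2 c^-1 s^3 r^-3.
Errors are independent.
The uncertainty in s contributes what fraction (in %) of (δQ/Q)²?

(δQ/Q)² = (2·δa/a)² + (-1·δc/c)² + (3·δs/s)² + (-3·δr/r)²
  a term: (2×0.0204)² = 0.00167
  c term: (-1×0.108)² = 0.0116
  s term: (3×0.0706)² = 0.0448
  r term: (-3×0.101)² = 0.0917
Total = 0.150. Share from s = 0.0448/0.150 = 0.299.

29.9%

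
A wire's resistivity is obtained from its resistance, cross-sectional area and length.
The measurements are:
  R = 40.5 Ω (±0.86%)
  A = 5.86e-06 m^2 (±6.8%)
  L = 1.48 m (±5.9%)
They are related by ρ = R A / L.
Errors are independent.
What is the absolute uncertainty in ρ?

1.45e-05 Ω·m

ρ is a product of powers, so relative uncertainties combine in quadrature:
  (1·δR/R)² = (1×0.00860)² = 7.4e-05;  (1·δA/A)² = (1×0.0680)² = 0.00462;  (-1·δL/L)² = (-1×0.0590)² = 0.00348
δρ/ρ = √(0.00818) = 0.0904
ρ = 0.000160 Ω·m, so δρ = 0.0904 × 0.000160 = 1.45e-05 Ω·m.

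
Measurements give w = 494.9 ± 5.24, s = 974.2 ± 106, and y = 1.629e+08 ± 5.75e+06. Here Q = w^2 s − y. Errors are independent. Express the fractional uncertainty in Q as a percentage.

Let p = w^2·s = 2.386e+08. δp/p = √((2·δw/w)² + (1·δs/s)²) = √(0.000448 + 0.0118) = 0.111, so δp = 2.64e+07.
Q = p − y: δQ = √(δp² + δy²) = √(7e+14 + 3.31e+13) = 2.71e+07
Q = 7.571e+07, so δQ/Q = 2.71e+07/7.571e+07 = 0.358.

35.8%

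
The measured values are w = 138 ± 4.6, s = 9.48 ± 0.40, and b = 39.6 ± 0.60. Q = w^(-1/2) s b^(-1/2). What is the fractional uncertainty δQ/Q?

Relative error in a monomial: (δQ/Q)² = Σ (nᵢ · δxᵢ/xᵢ)².
  (−½·δw/w)² = (-0.5×0.0333)² = 0.000278;  (1·δs/s)² = (1×0.0422)² = 0.00178;  (−½·δb/b)² = (-0.5×0.0152)² = 5.74e-05
δQ/Q = √(0.00212) = 0.0460

0.0460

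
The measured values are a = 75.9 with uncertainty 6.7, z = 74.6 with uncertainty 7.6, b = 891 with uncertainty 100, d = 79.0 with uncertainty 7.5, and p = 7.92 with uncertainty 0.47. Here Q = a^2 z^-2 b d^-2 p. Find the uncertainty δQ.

Q is a product of powers, so relative uncertainties combine in quadrature:
  (2·δa/a)² = (2×0.0883)² = 0.0312;  (-2·δz/z)² = (-2×0.102)² = 0.0415;  (1·δb/b)² = (1×0.112)² = 0.0126;  (-2·δd/d)² = (-2×0.0949)² = 0.0361;  (1·δp/p)² = (1×0.0593)² = 0.00352
δQ/Q = √(0.125) = 0.353
Q = 1.17, so δQ = 0.353 × 1.17 = 0.414.

0.414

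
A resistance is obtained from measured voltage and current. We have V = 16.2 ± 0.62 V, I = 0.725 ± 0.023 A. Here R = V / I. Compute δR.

Since R is a product/quotient, work with relative uncertainties:
  (1·δV/V)² = (1×0.0383)² = 0.00146;  (-1·δI/I)² = (-1×0.0317)² = 0.00101
δR/R = √(0.00247) = 0.0497
R = 22.3 Ω, so δR = 0.0497 × 22.3 = 1.11 Ω.

1.11 Ω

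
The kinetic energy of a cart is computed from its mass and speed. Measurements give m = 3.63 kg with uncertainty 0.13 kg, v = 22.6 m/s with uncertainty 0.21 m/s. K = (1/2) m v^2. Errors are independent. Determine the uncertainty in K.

37.4 J

For a monomial K ∝ m, v^2, fractional errors add in quadrature:
  (1·δm/m)² = (1×0.0358)² = 0.00128;  (2·δv/v)² = (2×0.00929)² = 0.000345
δK/K = √(0.00163) = 0.0403
K = 927 J, so δK = 0.0403 × 927 = 37.4 J.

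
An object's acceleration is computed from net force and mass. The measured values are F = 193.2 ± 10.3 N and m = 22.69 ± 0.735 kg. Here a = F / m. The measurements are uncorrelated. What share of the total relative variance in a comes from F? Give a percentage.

73.0%

(δa/a)² = (1·δF/F)² + (-1·δm/m)²
  F term: (1×0.0533)² = 0.00284
  m term: (-1×0.0324)² = 0.00105
Total = 0.00389. Share from F = 0.00284/0.00389 = 0.730.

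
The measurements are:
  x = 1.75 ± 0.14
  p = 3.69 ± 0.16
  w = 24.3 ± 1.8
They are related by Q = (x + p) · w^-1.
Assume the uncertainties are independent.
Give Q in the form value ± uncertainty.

0.224 ± 0.0187

Let u = x + p = 5.44. δu = √(δx² + δp²) = √(0.0196 + 0.0256) = 0.213, so δu/u = 0.0391.
Q is then a monomial in u, w:
δQ/Q = √((δu/u)² + (-1·δw/w)²) = √(0.00153 + 0.00549) = 0.0838
Q = 0.224, so δQ = 0.0838 × 0.224 = 0.0187.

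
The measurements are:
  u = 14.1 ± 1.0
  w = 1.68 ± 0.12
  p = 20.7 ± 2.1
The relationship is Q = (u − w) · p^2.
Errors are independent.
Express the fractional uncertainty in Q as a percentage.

Let h = u − w = 12.4. δh = √(δu² + δw²) = √(1.00 + 0.0144) = 1.01, so δh/h = 0.0811.
Q is then a monomial in h, p:
δQ/Q = √((δh/h)² + (2·δp/p)²) = √(0.00658 + 0.0412) = 0.219

21.9%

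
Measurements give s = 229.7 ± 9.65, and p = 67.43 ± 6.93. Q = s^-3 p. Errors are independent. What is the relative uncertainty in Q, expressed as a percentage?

16.3%

Since Q is a product/quotient, work with relative uncertainties:
  (-3·δs/s)² = (-3×0.0420)² = 0.0159;  (1·δp/p)² = (1×0.103)² = 0.0106
δQ/Q = √(0.0264) = 0.163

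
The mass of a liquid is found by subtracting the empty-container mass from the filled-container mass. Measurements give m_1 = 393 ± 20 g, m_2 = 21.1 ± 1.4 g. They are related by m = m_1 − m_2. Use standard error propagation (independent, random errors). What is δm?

20.0 g

Sums and differences: (δm)² = Σ (cᵢ δxᵢ)².
  (δm_1)² = 400;  (δm_2)² = 1.96
δm = √(402) = 20.0 g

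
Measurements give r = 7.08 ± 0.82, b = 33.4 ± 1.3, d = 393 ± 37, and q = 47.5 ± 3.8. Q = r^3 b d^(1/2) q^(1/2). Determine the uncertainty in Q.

5.75e+05

Each factor contributes (exponent × relative error)² to (δQ/Q)²:
  (3·δr/r)² = (3×0.116)² = 0.121;  (1·δb/b)² = (1×0.0389)² = 0.00151;  (½·δd/d)² = (0.5×0.0941)² = 0.00222;  (½·δq/q)² = (0.5×0.0800)² = 0.00160
δQ/Q = √(0.126) = 0.355
Q = 1.62e+06, so δQ = 0.355 × 1.62e+06 = 5.75e+05.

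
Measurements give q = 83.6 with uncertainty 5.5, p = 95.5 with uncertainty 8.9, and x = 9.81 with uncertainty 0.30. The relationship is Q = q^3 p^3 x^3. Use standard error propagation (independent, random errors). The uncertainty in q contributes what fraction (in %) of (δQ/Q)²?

31.0%

(δQ/Q)² = (3·δq/q)² + (3·δp/p)² + (3·δx/x)²
  q term: (3×0.0658)² = 0.0390
  p term: (3×0.0932)² = 0.0782
  x term: (3×0.0306)² = 0.00842
Total = 0.126. Share from q = 0.0390/0.126 = 0.310.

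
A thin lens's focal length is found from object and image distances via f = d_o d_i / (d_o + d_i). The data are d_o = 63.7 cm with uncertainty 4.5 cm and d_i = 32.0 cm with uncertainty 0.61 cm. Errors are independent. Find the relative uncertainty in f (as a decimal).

0.0268

∂f/∂d_o = (d_i/(d_o+d_i))² = 0.112;  ∂f/∂d_i = (d_o/(d_o+d_i))² = 0.443
δf = √((∂f/∂d_o · δd_o)² + (∂f/∂d_i · δd_i)²) = √(0.253 + 0.0730) = 0.571 cm
f = 21.3 cm, so δf/f = 0.571/21.3 = 0.0268.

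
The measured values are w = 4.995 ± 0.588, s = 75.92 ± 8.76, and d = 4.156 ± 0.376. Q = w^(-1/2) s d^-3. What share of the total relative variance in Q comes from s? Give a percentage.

14.7%

(δQ/Q)² = (−½·δw/w)² + (1·δs/s)² + (-3·δd/d)²
  w term: (-0.5×0.118)² = 0.00346
  s term: (1×0.115)² = 0.0133
  d term: (-3×0.0905)² = 0.0737
Total = 0.0904. Share from s = 0.0133/0.0904 = 0.147.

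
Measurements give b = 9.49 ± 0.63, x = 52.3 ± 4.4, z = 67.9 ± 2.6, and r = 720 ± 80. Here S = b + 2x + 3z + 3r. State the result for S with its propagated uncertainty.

S is a linear combination, so absolute uncertainties add in quadrature:
  (δb)² = 0.397;  (2·δx)² = 77.4;  (3·δz)² = 60.8;  (3·δr)² = 57600
δS = √(57700) = 240
S = 2480.

2480 ± 240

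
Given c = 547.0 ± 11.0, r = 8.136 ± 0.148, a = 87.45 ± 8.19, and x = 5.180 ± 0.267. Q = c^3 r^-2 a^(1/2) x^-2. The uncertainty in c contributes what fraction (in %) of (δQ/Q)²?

(δQ/Q)² = (3·δc/c)² + (-2·δr/r)² + (½·δa/a)² + (-2·δx/x)²
  c term: (3×0.0201)² = 0.00364
  r term: (-2×0.0182)² = 0.00132
  a term: (0.5×0.0937)² = 0.00219
  x term: (-2×0.0515)² = 0.0106
Total = 0.0178. Share from c = 0.00364/0.0178 = 0.205.

20.5%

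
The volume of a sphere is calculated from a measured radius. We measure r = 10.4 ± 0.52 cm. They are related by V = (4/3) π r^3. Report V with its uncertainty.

Since V is a product/quotient, work with relative uncertainties:
  (3·δr/r)² = (3×0.0500)² = 0.0225
δV/V = √(0.0225) = 0.150
V = 4710 cm^3, so δV = 0.150 × 4710 = 707 cm^3.

4710 ± 707 cm^3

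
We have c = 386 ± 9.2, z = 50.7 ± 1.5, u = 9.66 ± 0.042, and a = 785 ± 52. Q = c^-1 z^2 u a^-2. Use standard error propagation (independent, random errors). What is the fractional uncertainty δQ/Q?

Each factor contributes (exponent × relative error)² to (δQ/Q)²:
  (-1·δc/c)² = (-1×0.0238)² = 0.000568;  (2·δz/z)² = (2×0.0296)² = 0.00350;  (1·δu/u)² = (1×0.00435)² = 1.89e-05;  (-2·δa/a)² = (-2×0.0662)² = 0.0176
δQ/Q = √(0.0216) = 0.147

0.147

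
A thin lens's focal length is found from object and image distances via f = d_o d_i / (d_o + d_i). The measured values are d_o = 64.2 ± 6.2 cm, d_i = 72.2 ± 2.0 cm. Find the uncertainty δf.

∂f/∂d_o = (d_i/(d_o+d_i))² = 0.280;  ∂f/∂d_i = (d_o/(d_o+d_i))² = 0.222
δf = √((∂f/∂d_o · δd_o)² + (∂f/∂d_i · δd_i)²) = √(3.02 + 0.196) = 1.79 cm

1.79 cm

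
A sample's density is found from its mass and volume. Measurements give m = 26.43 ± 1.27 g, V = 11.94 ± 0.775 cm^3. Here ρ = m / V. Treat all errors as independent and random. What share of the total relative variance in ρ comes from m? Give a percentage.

(δρ/ρ)² = (1·δm/m)² + (-1·δV/V)²
  m term: (1×0.0481)² = 0.00231
  V term: (-1×0.0649)² = 0.00421
Total = 0.00652. Share from m = 0.00231/0.00652 = 0.354.

35.4%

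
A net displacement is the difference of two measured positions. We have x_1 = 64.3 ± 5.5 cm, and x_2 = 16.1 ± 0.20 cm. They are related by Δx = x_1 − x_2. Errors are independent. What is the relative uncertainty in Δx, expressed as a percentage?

11.4%

For a sum/difference, combine absolute errors in quadrature:
  (δx_1)² = 30.2;  (δx_2)² = 0.0400
δΔx = √(30.3) = 5.50 cm
Δx = 48.2 cm, so δΔx/Δx = 5.50/48.2 = 0.114.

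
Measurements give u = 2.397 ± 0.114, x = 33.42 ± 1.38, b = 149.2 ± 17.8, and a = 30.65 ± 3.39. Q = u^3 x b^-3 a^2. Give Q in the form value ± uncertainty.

0.1302 ± 0.0581

Products/powers → add relative errors in quadrature, weighted by exponent:
  (3·δu/u)² = (3×0.0476)² = 0.0204;  (1·δx/x)² = (1×0.0413)² = 0.00171;  (-3·δb/b)² = (-3×0.119)² = 0.128;  (2·δa/a)² = (2×0.111)² = 0.0489
δQ/Q = √(0.199) = 0.446
Q = 0.1302, so δQ = 0.446 × 0.1302 = 0.0581.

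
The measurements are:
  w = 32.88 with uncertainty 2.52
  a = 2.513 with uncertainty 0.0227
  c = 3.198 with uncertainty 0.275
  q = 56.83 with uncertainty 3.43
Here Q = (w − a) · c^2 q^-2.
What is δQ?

0.0217

Let u = w − a = 30.37. δu = √(δw² + δa²) = √(6.35 + 0.000515) = 2.52, so δu/u = 0.0830.
Q is then a monomial in u, c, q:
δQ/Q = √((δu/u)² + (2·δc/c)² + (-2·δq/q)²) = √(0.00689 + 0.0296 + 0.0146) = 0.226
Q = 0.09616, so δQ = 0.226 × 0.09616 = 0.0217.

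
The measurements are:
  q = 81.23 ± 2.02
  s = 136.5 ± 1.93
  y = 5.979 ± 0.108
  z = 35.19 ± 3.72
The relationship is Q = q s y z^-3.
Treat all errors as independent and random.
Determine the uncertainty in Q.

Since Q is a product/quotient, work with relative uncertainties:
  (1·δq/q)² = (1×0.0249)² = 0.000618;  (1·δs/s)² = (1×0.0141)² = 0.000200;  (1·δy/y)² = (1×0.0181)² = 0.000326;  (-3·δz/z)² = (-3×0.106)² = 0.101
δQ/Q = √(0.102) = 0.319
Q = 1.521, so δQ = 0.319 × 1.521 = 0.485.

0.485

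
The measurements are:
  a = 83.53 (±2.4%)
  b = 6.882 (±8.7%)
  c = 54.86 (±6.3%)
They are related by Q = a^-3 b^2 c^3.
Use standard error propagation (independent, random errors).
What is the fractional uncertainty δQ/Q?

Products/powers → add relative errors in quadrature, weighted by exponent:
  (-3·δa/a)² = (-3×0.0240)² = 0.00518;  (2·δb/b)² = (2×0.0870)² = 0.0303;  (3·δc/c)² = (3×0.0630)² = 0.0357
δQ/Q = √(0.0712) = 0.267

0.267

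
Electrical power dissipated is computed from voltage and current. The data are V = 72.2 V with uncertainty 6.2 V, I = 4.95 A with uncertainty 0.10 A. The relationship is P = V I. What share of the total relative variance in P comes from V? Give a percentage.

(δP/P)² = (1·δV/V)² + (1·δI/I)²
  V term: (1×0.0859)² = 0.00737
  I term: (1×0.0202)² = 0.000408
Total = 0.00778. Share from V = 0.00737/0.00778 = 0.948.

94.8%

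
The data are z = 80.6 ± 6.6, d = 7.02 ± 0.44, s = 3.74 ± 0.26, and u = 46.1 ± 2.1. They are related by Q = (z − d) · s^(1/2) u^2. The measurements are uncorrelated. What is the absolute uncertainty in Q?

Let w = z − d = 73.6. δw = √(δz² + δd²) = √(43.6 + 0.194) = 6.61, so δw/w = 0.0899.
Q is then a monomial in w, s, u:
δQ/Q = √((δw/w)² + (½·δs/s)² + (2·δu/u)²) = √(0.00808 + 0.00121 + 0.00830) = 0.133
Q = 3.02e+05, so δQ = 0.133 × 3.02e+05 = 40100.

40100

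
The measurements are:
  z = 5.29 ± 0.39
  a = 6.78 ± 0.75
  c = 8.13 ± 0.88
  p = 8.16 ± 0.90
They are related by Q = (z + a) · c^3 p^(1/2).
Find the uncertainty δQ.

6240

Let u = z + a = 12.1. δu = √(δz² + δa²) = √(0.152 + 0.562) = 0.845, so δu/u = 0.0700.
Q is then a monomial in u, c, p:
δQ/Q = √((δu/u)² + (3·δc/c)² + (½·δp/p)²) = √(0.00491 + 0.105 + 0.00304) = 0.337
Q = 18500, so δQ = 0.337 × 18500 = 6240.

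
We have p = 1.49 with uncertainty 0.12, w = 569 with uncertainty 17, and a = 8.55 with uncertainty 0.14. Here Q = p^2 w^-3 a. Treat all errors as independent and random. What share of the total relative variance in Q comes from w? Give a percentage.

23.5%

(δQ/Q)² = (2·δp/p)² + (-3·δw/w)² + (1·δa/a)²
  p term: (2×0.0805)² = 0.0259
  w term: (-3×0.0299)² = 0.00803
  a term: (1×0.0164)² = 0.000268
Total = 0.0342. Share from w = 0.00803/0.0342 = 0.235.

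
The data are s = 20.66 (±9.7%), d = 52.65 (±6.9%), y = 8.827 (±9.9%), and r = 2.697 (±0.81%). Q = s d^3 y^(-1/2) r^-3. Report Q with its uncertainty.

Relative error in a monomial: (δQ/Q)² = Σ (nᵢ · δxᵢ/xᵢ)².
  (1·δs/s)² = (1×0.0970)² = 0.00941;  (3·δd/d)² = (3×0.0690)² = 0.0428;  (−½·δy/y)² = (-0.5×0.0990)² = 0.00245;  (-3·δr/r)² = (-3×0.00810)² = 0.000590
δQ/Q = √(0.0553) = 0.235
Q = 51730, so δQ = 0.235 × 51730 = 12200.

51730 ± 12200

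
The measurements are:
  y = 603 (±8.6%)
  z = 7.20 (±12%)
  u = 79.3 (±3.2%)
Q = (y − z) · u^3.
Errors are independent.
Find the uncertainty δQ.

3.85e+07

Let w = y − z = 596. δw = √(δy² + δz²) = √(2690 + 0.746) = 51.9, so δw/w = 0.0871.
Q is then a monomial in w, u:
δQ/Q = √((δw/w)² + (3·δu/u)²) = √(0.00758 + 0.00922) = 0.130
Q = 2.97e+08, so δQ = 0.130 × 2.97e+08 = 3.85e+07.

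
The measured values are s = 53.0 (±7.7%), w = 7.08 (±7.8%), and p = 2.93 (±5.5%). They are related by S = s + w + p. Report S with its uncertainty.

63.0 ± 4.12

Sums and differences: (δS)² = Σ (cᵢ δxᵢ)².
  (δs)² = 16.7;  (δw)² = 0.305;  (δp)² = 0.0260
δS = √(17.0) = 4.12
S = 63.0.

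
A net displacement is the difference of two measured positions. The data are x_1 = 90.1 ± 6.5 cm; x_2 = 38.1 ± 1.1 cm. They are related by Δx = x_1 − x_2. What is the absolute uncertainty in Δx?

6.59 cm

Each term contributes (cᵢ δxᵢ)² to (δΔx)²:
  (δx_1)² = 42.2;  (δx_2)² = 1.21
δΔx = √(43.5) = 6.59 cm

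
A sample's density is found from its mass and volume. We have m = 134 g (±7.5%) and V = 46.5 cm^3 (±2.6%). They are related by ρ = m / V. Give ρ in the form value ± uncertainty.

Products/powers → add relative errors in quadrature, weighted by exponent:
  (1·δm/m)² = (1×0.0750)² = 0.00562;  (-1·δV/V)² = (-1×0.0260)² = 0.000676
δρ/ρ = √(0.00630) = 0.0794
ρ = 2.88 g/cm^3, so δρ = 0.0794 × 2.88 = 0.229 g/cm^3.

2.88 ± 0.229 g/cm^3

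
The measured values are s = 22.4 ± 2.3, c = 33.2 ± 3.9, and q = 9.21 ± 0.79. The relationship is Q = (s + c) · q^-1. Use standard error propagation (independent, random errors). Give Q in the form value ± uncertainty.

Let u = s + c = 55.6. δu = √(δs² + δc²) = √(5.29 + 15.2) = 4.53, so δu/u = 0.0814.
Q is then a monomial in u, q:
δQ/Q = √((δu/u)² + (-1·δq/q)²) = √(0.00663 + 0.00736) = 0.118
Q = 6.04, so δQ = 0.118 × 6.04 = 0.714.

6.04 ± 0.714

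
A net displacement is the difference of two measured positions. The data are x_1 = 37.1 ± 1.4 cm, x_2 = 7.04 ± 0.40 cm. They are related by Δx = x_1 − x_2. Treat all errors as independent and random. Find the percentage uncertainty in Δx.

4.84%

Absolute uncertainties add in quadrature for a linear combination:
  (δx_1)² = 1.96;  (δx_2)² = 0.160
δΔx = √(2.12) = 1.46 cm
Δx = 30.1 cm, so δΔx/Δx = 1.46/30.1 = 0.0484.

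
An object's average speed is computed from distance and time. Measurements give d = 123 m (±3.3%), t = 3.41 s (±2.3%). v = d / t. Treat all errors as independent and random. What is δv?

v is a product of powers, so relative uncertainties combine in quadrature:
  (1·δd/d)² = (1×0.0330)² = 0.00109;  (-1·δt/t)² = (-1×0.0230)² = 0.000529
δv/v = √(0.00162) = 0.0402
v = 36.1 m/s, so δv = 0.0402 × 36.1 = 1.45 m/s.

1.45 m/s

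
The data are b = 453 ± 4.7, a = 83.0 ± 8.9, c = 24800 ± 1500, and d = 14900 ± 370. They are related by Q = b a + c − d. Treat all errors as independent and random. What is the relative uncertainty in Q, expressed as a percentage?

Let p = b·a = 37600. δp/p = √((1·δb/b)² + (1·δa/a)²) = √(0.000108 + 0.0115) = 0.108, so δp = 4050.
Q = p + c − d: δQ = √(δp² + δc² + δd²) = √(1.64e+07 + 2.25e+06 + 1.37e+05) = 4340
Q = 47500, so δQ/Q = 4340/47500 = 0.0913.

9.13%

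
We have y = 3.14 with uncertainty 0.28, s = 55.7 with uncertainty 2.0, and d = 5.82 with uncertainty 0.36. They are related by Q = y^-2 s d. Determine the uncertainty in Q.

For a monomial Q ∝ y^-2, s, d, fractional errors add in quadrature:
  (-2·δy/y)² = (-2×0.0892)² = 0.0318;  (1·δs/s)² = (1×0.0359)² = 0.00129;  (1·δd/d)² = (1×0.0619)² = 0.00383
δQ/Q = √(0.0369) = 0.192
Q = 32.9, so δQ = 0.192 × 32.9 = 6.32.

6.32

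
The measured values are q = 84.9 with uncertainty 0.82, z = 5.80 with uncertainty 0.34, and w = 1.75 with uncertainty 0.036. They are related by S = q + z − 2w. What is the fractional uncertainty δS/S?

Sums and differences: (δS)² = Σ (cᵢ δxᵢ)².
  (δq)² = 0.672;  (δz)² = 0.116;  (2·δw)² = 0.00518
δS = √(0.793) = 0.891
S = 87.2, so δS/S = 0.891/87.2 = 0.0102.

0.0102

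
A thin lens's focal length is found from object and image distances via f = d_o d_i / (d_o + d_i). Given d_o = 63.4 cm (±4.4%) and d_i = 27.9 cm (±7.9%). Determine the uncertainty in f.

1.09 cm

∂f/∂d_o = (d_i/(d_o+d_i))² = 0.0934;  ∂f/∂d_i = (d_o/(d_o+d_i))² = 0.482
δf = √((∂f/∂d_o · δd_o)² + (∂f/∂d_i · δd_i)²) = √(0.0679 + 1.13) = 1.09 cm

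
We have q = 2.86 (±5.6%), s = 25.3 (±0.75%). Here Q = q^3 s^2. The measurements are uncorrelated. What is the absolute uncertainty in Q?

Q is a product of powers, so relative uncertainties combine in quadrature:
  (3·δq/q)² = (3×0.0560)² = 0.0282;  (2·δs/s)² = (2×0.00750)² = 0.000225
δQ/Q = √(0.0284) = 0.169
Q = 15000, so δQ = 0.169 × 15000 = 2530.

2530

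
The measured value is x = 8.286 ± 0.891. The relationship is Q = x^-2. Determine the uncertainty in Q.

Products/powers → add relative errors in quadrature, weighted by exponent:
  (-2·δx/x)² = (-2×0.108)² = 0.0463
δQ/Q = √(0.0463) = 0.215
Q = 0.01456, so δQ = 0.215 × 0.01456 = 0.00313.

0.00313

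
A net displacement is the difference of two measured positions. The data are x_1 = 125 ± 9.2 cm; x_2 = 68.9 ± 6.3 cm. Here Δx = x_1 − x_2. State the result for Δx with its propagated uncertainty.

Sums and differences: (δΔx)² = Σ (cᵢ δxᵢ)².
  (δx_1)² = 84.6;  (δx_2)² = 39.7
δΔx = √(124) = 11.2 cm
Δx = 56.1 cm.

56.1 ± 11.2 cm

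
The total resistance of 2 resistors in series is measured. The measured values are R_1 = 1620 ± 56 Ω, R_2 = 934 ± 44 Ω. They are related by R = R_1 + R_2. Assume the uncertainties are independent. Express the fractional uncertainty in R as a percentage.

2.79%

For a sum/difference, combine absolute errors in quadrature:
  (δR_1)² = 3140;  (δR_2)² = 1940
δR = √(5070) = 71.2 Ω
R = 2550 Ω, so δR/R = 71.2/2550 = 0.0279.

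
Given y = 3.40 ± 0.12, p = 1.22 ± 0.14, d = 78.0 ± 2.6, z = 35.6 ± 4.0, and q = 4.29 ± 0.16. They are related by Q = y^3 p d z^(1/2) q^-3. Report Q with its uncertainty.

Each factor contributes (exponent × relative error)² to (δQ/Q)²:
  (3·δy/y)² = (3×0.0353)² = 0.0112;  (1·δp/p)² = (1×0.115)² = 0.0132;  (1·δd/d)² = (1×0.0333)² = 0.00111;  (½·δz/z)² = (0.5×0.112)² = 0.00316;  (-3·δq/q)² = (-3×0.0373)² = 0.0125
δQ/Q = √(0.0412) = 0.203
Q = 283, so δQ = 0.203 × 283 = 57.3.

283 ± 57.3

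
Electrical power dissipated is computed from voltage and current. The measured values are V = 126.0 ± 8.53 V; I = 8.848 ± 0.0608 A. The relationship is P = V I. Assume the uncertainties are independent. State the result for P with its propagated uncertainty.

Since P is a product/quotient, work with relative uncertainties:
  (1·δV/V)² = (1×0.0677)² = 0.00458;  (1·δI/I)² = (1×0.00687)² = 4.72e-05
δP/P = √(0.00463) = 0.0680
P = 1115 W, so δP = 0.0680 × 1115 = 75.9 W.

1115 ± 75.9 W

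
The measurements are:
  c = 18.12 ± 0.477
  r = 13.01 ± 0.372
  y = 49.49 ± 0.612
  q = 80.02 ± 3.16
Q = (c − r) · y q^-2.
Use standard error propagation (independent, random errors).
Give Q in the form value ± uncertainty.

0.03949 ± 0.00564

Let u = c − r = 5.110. δu = √(δc² + δr²) = √(0.228 + 0.138) = 0.605, so δu/u = 0.118.
Q is then a monomial in u, y, q:
δQ/Q = √((δu/u)² + (1·δy/y)² + (-2·δq/q)²) = √(0.0140 + 0.000153 + 0.00624) = 0.143
Q = 0.03949, so δQ = 0.143 × 0.03949 = 0.00564.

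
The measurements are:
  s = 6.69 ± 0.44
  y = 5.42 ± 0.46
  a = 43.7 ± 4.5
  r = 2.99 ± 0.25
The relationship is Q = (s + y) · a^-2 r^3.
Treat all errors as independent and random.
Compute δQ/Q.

Let u = s + y = 12.1. δu = √(δs² + δy²) = √(0.194 + 0.212) = 0.637, so δu/u = 0.0526.
Q is then a monomial in u, a, r:
δQ/Q = √((δu/u)² + (-2·δa/a)² + (3·δr/r)²) = √(0.00276 + 0.0424 + 0.0629) = 0.329

0.329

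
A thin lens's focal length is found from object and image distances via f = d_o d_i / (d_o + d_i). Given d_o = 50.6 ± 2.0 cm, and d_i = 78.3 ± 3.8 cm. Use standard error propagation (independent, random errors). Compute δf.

0.942 cm

∂f/∂d_o = (d_i/(d_o+d_i))² = 0.369;  ∂f/∂d_i = (d_o/(d_o+d_i))² = 0.154
δf = √((∂f/∂d_o · δd_o)² + (∂f/∂d_i · δd_i)²) = √(0.545 + 0.343) = 0.942 cm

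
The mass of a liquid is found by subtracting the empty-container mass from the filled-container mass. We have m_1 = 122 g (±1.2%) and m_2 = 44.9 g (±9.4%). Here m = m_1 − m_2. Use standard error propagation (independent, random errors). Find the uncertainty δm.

Each term contributes (cᵢ δxᵢ)² to (δm)²:
  (δm_1)² = 2.14;  (δm_2)² = 17.8
δm = √(20.0) = 4.47 g

4.47 g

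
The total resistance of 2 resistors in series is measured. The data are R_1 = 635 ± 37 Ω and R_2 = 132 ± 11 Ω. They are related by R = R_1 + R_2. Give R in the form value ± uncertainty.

Sums and differences: (δR)² = Σ (cᵢ δxᵢ)².
  (δR_1)² = 1370;  (δR_2)² = 121
δR = √(1490) = 38.6 Ω
R = 767 Ω.

767 ± 38.6 Ω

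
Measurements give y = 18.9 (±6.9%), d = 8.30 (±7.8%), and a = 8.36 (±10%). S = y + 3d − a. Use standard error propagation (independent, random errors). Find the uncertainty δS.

2.48

Each term contributes (cᵢ δxᵢ)² to (δS)²:
  (δy)² = 1.70;  (3·δd)² = 3.77;  (δa)² = 0.699
δS = √(6.17) = 2.48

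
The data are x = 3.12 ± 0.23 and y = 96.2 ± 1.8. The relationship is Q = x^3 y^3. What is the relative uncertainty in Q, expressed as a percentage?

Relative error in a monomial: (δQ/Q)² = Σ (nᵢ · δxᵢ/xᵢ)².
  (3·δx/x)² = (3×0.0737)² = 0.0489;  (3·δy/y)² = (3×0.0187)² = 0.00315
δQ/Q = √(0.0521) = 0.228

22.8%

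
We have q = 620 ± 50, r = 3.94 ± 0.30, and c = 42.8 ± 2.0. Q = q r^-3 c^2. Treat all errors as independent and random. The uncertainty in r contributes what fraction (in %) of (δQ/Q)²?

(δQ/Q)² = (1·δq/q)² + (-3·δr/r)² + (2·δc/c)²
  q term: (1×0.0806)² = 0.00650
  r term: (-3×0.0761)² = 0.0522
  c term: (2×0.0467)² = 0.00873
Total = 0.0674. Share from r = 0.0522/0.0674 = 0.774.

77.4%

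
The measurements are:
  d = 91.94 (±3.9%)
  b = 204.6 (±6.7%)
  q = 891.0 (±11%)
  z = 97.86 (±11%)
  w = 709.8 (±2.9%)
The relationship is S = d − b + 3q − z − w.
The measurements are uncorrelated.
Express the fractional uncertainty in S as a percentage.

Absolute uncertainties add in quadrature for a linear combination:
  (δd)² = 12.9;  (δb)² = 188;  (3·δq)² = 86500;  (δz)² = 116;  (δw)² = 424
δS = √(87200) = 295
S = 1753, so δS/S = 295/1753 = 0.168.

16.8%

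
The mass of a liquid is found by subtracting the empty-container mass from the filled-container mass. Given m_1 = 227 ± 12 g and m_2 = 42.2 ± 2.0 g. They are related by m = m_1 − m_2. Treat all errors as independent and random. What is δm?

For a sum/difference, combine absolute errors in quadrature:
  (δm_1)² = 144;  (δm_2)² = 4.00
δm = √(148) = 12.2 g

12.2 g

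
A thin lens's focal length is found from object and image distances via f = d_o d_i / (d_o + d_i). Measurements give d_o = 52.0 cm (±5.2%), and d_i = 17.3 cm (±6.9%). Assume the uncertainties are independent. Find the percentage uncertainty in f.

5.34%

∂f/∂d_o = (d_i/(d_o+d_i))² = 0.0623;  ∂f/∂d_i = (d_o/(d_o+d_i))² = 0.563
δf = √((∂f/∂d_o · δd_o)² + (∂f/∂d_i · δd_i)²) = √(0.0284 + 0.452) = 0.693 cm
f = 13.0 cm, so δf/f = 0.693/13.0 = 0.0534.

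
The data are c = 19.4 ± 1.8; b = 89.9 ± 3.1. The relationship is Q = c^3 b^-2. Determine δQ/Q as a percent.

28.7%

Since Q is a product/quotient, work with relative uncertainties:
  (3·δc/c)² = (3×0.0928)² = 0.0775;  (-2·δb/b)² = (-2×0.0345)² = 0.00476
δQ/Q = √(0.0822) = 0.287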